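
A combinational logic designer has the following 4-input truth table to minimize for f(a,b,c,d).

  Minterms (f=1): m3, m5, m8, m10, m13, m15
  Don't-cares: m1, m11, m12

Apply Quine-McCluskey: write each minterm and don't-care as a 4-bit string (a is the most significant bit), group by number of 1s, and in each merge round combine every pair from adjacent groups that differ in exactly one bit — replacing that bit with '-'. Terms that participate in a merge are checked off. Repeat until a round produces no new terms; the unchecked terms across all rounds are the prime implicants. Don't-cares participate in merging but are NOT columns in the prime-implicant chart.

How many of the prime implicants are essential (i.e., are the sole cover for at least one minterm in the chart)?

0

[col 0] 0001*, 0011*, 0101*, 1000*, 1010*, 1011*, 1100*, 1101*, 1111*
[col 1] -011, -101, 0-01, 00-1, 1-00, 1-11, 10-0, 101-, 11-1, 110-
Prime implicants: -011, -101, 0-01, 00-1, 1-00, 1-11, 10-0, 101-, 11-1, 110-
PI chart (minterm → PIs covering it):
  3 | -011,00-1
  5 | -101,0-01
  8 | 1-00,10-0
  10 | 10-0,101-
  13 | -101,11-1,110-
  15 | 1-11,11-1
(no essential prime implicants)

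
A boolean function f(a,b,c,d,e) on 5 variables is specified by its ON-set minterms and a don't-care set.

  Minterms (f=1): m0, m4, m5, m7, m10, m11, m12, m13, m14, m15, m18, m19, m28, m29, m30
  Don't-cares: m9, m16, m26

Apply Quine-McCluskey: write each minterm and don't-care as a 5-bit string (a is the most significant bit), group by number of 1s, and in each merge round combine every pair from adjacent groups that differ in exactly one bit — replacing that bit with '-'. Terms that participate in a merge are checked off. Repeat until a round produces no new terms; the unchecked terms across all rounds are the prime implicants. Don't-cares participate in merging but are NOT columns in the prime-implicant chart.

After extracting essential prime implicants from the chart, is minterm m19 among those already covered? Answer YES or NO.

YES

[col 0] 00000*, 00100*, 00101*, 00111*, 01001*, 01010*, 01011*, 01100*, 01101*, 01110*, 01111*, 10000*, 10010*, 10011*, 11010*, 11100*, 11101*, 11110*
[col 1] -0000, -1010*, -1100*, -1101*, -1110*, 0-100*, 0-101*, 0-111*, 00-00, 001-1*, 0010-*, 01-01*, 01-10*, 01-11*, 010-1*, 0101-*, 011-0*, 011-1*, 0110-*, 0111-*, 1-010, 100-0, 1001-, 11-10*, 111-0*, 1110-*
[col 2] -1-10, -11-0, -110-, 0-1-1, 0-10-, 01--1, 01-1-, 011--
Prime implicants: -0000, -1-10, -11-0, -110-, 0-1-1, 0-10-, 00-00, 01--1, 01-1-, 011--, 1-010, 100-0, 1001-
PI chart (minterm → PIs covering it):
  0 | -0000,00-00
  4 | 0-10-,00-00
  5 | 0-1-1,0-10-
  7 | 0-1-1  (sole → essential)
  10 | -1-10,01-1-
  11 | 01--1,01-1-
  12 | -11-0,-110-,0-10-,011--
  13 | -110-,0-1-1,0-10-,01--1,011--
  14 | -1-10,-11-0,01-1-,011--
  15 | 0-1-1,01--1,01-1-,011--
  18 | 1-010,100-0,1001-
  19 | 1001-  (sole → essential)
  28 | -11-0,-110-
  29 | -110-  (sole → essential)
  30 | -1-10,-11-0
Essential prime implicants: -110-, 0-1-1, 1001-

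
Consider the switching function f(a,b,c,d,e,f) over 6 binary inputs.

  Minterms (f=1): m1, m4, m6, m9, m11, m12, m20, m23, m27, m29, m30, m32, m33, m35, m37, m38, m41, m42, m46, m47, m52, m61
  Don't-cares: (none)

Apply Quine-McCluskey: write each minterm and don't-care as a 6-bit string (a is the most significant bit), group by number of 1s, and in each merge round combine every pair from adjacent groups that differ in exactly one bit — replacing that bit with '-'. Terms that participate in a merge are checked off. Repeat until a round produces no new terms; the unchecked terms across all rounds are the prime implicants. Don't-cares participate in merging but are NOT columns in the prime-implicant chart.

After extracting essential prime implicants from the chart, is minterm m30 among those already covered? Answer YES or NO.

[col 0] 000001*, 000100*, 000110*, 001001*, 001011*, 001100*, 010100*, 010111, 011011*, 011101*, 011110, 100000*, 100001*, 100011*, 100101*, 100110*, 101001*, 101010*, 101110*, 101111*, 110100*, 111101*
[col 1] -00001*, -00110, -01001*, -10100, -11101, 0-0100, 0-1011, 00-001*, 00-100, 0001-0, 0010-1, 10-001*, 10-110, 100-01, 1000-1, 10000-, 101-10, 10111-
[col 2] -0-001
Prime implicants: -0-001, -00110, -10100, -11101, 0-0100, 0-1011, 00-100, 0001-0, 0010-1, 010111, 011110, 10-110, 100-01, 1000-1, 10000-, 101-10, 10111-
PI chart (minterm → PIs covering it):
  1 | -0-001  (sole → essential)
  4 | 0-0100,00-100,0001-0
  6 | -00110,0001-0
  9 | -0-001,0010-1
  11 | 0-1011,0010-1
  12 | 00-100  (sole → essential)
  20 | -10100,0-0100
  23 | 010111  (sole → essential)
  27 | 0-1011  (sole → essential)
  29 | -11101  (sole → essential)
  30 | 011110  (sole → essential)
  32 | 10000-  (sole → essential)
  33 | -0-001,100-01,1000-1,10000-
  35 | 1000-1  (sole → essential)
  37 | 100-01  (sole → essential)
  38 | -00110,10-110
  41 | -0-001  (sole → essential)
  42 | 101-10  (sole → essential)
  46 | 10-110,101-10,10111-
  47 | 10111-  (sole → essential)
  52 | -10100  (sole → essential)
  61 | -11101  (sole → essential)
Essential prime implicants: -0-001, -10100, -11101, 0-1011, 00-100, 010111, 011110, 100-01, 1000-1, 10000-, 101-10, 10111-

YES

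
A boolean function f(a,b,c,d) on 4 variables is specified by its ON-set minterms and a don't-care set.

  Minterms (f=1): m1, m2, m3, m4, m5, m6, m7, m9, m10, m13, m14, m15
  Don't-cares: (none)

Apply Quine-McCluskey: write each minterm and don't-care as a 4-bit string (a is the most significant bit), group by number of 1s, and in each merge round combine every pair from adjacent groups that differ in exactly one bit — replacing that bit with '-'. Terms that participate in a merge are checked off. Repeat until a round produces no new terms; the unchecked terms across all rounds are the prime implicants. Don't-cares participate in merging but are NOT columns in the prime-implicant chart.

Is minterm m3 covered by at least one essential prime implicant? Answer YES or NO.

NO

[col 0] 0001*, 0010*, 0011*, 0100*, 0101*, 0110*, 0111*, 1001*, 1010*, 1101*, 1110*, 1111*
[col 1] -001*, -010*, -101*, -110*, -111*, 0-01*, 0-10*, 0-11*, 00-1*, 001-*, 01-0*, 01-1*, 010-*, 011-*, 1-01*, 1-10*, 11-1*, 111-*
[col 2] --01, --10, -1-1, -11-, 0--1, 0-1-, 01--
Prime implicants: --01, --10, -1-1, -11-, 0--1, 0-1-, 01--
PI chart (minterm → PIs covering it):
  1 | --01,0--1
  2 | --10,0-1-
  3 | 0--1,0-1-
  4 | 01--  (sole → essential)
  5 | --01,-1-1,0--1,01--
  6 | --10,-11-,0-1-,01--
  7 | -1-1,-11-,0--1,0-1-,01--
  9 | --01  (sole → essential)
  10 | --10  (sole → essential)
  13 | --01,-1-1
  14 | --10,-11-
  15 | -1-1,-11-
Essential prime implicants: --01, --10, 01--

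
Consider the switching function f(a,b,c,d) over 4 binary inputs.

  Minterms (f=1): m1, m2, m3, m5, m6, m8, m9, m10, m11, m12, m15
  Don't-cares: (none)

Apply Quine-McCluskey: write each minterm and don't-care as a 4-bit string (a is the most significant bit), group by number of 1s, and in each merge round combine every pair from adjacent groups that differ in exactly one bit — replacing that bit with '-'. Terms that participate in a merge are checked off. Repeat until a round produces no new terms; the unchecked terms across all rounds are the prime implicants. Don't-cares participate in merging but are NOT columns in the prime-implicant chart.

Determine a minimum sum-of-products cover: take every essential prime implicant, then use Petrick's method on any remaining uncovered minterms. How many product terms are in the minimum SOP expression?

[col 0] 0001*, 0010*, 0011*, 0101*, 0110*, 1000*, 1001*, 1010*, 1011*, 1100*, 1111*
[col 1] -001*, -010*, -011*, 0-01, 0-10, 00-1*, 001-*, 1-00, 1-11, 10-0*, 10-1*, 100-*, 101-*
[col 2] -0-1, -01-, 10--
Prime implicants: -0-1, -01-, 0-01, 0-10, 1-00, 1-11, 10--
PI chart (minterm → PIs covering it):
  1 | -0-1,0-01
  2 | -01-,0-10
  3 | -0-1,-01-
  5 | 0-01  (sole → essential)
  6 | 0-10  (sole → essential)
  8 | 1-00,10--
  9 | -0-1,10--
  10 | -01-,10--
  11 | -0-1,-01-,1-11,10--
  12 | 1-00  (sole → essential)
  15 | 1-11  (sole → essential)
Essential prime implicants: 0-01, 0-10, 1-00, 1-11
Petrick residual → -0-1, -01-
Minimum SOP uses 6 PIs: b'd + b'c + a'c'd + a'cd' + ac'd' + acd

6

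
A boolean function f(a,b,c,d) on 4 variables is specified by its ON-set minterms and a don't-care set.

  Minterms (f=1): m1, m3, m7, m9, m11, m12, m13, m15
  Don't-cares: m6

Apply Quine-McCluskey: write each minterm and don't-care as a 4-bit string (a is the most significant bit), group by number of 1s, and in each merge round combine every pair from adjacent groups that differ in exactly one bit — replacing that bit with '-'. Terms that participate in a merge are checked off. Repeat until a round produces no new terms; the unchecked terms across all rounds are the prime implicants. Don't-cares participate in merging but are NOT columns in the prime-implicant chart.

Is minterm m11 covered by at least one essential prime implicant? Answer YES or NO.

[col 0] 0001*, 0011*, 0110*, 0111*, 1001*, 1011*, 1100*, 1101*, 1111*
[col 1] -001*, -011*, -111*, 0-11*, 00-1*, 011-, 1-01*, 1-11*, 10-1*, 11-1*, 110-
[col 2] --11, -0-1, 1--1
Prime implicants: --11, -0-1, 011-, 1--1, 110-
PI chart (minterm → PIs covering it):
  1 | -0-1  (sole → essential)
  3 | --11,-0-1
  7 | --11,011-
  9 | -0-1,1--1
  11 | --11,-0-1,1--1
  12 | 110-  (sole → essential)
  13 | 1--1,110-
  15 | --11,1--1
Essential prime implicants: -0-1, 110-

YES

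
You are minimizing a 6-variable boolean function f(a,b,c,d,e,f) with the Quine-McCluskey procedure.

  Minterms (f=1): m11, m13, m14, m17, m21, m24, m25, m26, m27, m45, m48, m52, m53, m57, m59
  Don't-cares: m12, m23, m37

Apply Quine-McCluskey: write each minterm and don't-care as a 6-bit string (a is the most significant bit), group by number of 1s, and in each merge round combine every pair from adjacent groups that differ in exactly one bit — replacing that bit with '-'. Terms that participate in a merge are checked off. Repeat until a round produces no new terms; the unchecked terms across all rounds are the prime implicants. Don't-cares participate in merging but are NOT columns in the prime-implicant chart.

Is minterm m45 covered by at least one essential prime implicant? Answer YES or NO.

NO

Round 0: 001011✓ 001100✓ 001101✓ 001110✓ 010001✓ 010101✓ 010111✓ 011000✓ 011001✓ 011010✓ 011011✓ 100101✓ 101101✓ 110000✓ 110100✓ 110101✓ 111001✓ 111011✓
Round 1: -01101 -10101 -11001✓ -11011✓ 0-1011 0011-0 00110- 01-001 010-01 0101-1 0110-0✓ 0110-1✓ 01100-✓ 01101-✓ 1-0101 10-101 110-00 11010- 1110-1✓
Round 2: -110-1 0110--
PIs = {-01101, -10101, -110-1, 0-1011, 0011-0, 00110-, 01-001, 010-01, 0101-1, 0110--, 1-0101, 10-101, 110-00, 11010-}
Coverage chart:
  m11: 0-1011 ←essential
  m13: -01101,00110-
  m14: 0011-0 ←essential
  m17: 01-001,010-01
  m21: -10101,010-01,0101-1
  m24: 0110-- ←essential
  m25: -110-1,01-001,0110--
  m26: 0110-- ←essential
  m27: -110-1,0-1011,0110--
  m45: -01101,10-101
  m48: 110-00 ←essential
  m52: 110-00,11010-
  m53: -10101,1-0101,11010-
  m57: -110-1 ←essential
  m59: -110-1 ←essential
Essential: -110-1, 0-1011, 0011-0, 0110--, 110-00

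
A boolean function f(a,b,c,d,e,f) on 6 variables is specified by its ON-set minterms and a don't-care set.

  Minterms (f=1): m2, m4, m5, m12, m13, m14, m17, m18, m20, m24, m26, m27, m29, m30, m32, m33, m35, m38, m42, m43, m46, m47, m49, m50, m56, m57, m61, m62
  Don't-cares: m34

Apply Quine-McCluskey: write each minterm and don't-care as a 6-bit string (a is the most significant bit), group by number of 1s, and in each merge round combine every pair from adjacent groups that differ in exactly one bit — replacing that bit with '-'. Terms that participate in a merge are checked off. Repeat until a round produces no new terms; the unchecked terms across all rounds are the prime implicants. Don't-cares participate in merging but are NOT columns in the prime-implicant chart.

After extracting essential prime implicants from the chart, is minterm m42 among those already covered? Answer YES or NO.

YES

Round 0: 000010✓ 000100✓ 000101✓ 001100✓ 001101✓ 001110✓ 010001✓ 010010✓ 010100✓ 011000✓ 011010✓ 011011✓ 011101✓ 011110✓ 100000✓ 100001✓ 100010✓ 100011✓ 100110✓ 101010✓ 101011✓ 101110✓ 101111✓ 110001✓ 110010✓ 111000✓ 111001✓ 111101✓ 111110✓
Round 1: -00010✓ -01110✓ -10001 -10010✓ -11000 -11101 -11110✓ 0-0010✓ 0-0100 0-1101 0-1110✓ 00-100✓ 00-101✓ 00010-✓ 0011-0 00110-✓ 01-010 011-10 0110-0 01101- 1-0001 1-0010✓ 1-1110✓ 10-010✓ 10-011✓ 10-110✓ 100-10✓ 1000-0✓ 1000-1✓ 10000-✓ 10001-✓ 101-10✓ 101-11✓ 10101-✓ 10111-✓ 11-001 111-01 11100-
Round 2: --0010 --1110 00-10- 10--10 10-01- 1000-- 101-1-
PIs = {--0010, --1110, -10001, -11000, -11101, 0-0100, 0-1101, 00-10-, 0011-0, 01-010, 011-10, 0110-0, 01101-, 1-0001, 10--10, 10-01-, 1000--, 101-1-, 11-001, 111-01, 11100-}
Coverage chart:
  m2: --0010 ←essential
  m4: 0-0100,00-10-
  m5: 00-10- ←essential
  m12: 00-10-,0011-0
  m13: 0-1101,00-10-
  m14: --1110,0011-0
  m17: -10001 ←essential
  m18: --0010,01-010
  m20: 0-0100 ←essential
  m24: -11000,0110-0
  m26: 01-010,011-10,0110-0,01101-
  m27: 01101- ←essential
  m29: -11101,0-1101
  m30: --1110,011-10
  m32: 1000-- ←essential
  m33: 1-0001,1000--
  m35: 10-01-,1000--
  m38: 10--10 ←essential
  m42: 10--10,10-01-,101-1-
  m43: 10-01-,101-1-
  m46: --1110,10--10,101-1-
  m47: 101-1- ←essential
  m49: -10001,1-0001,11-001
  m50: --0010 ←essential
  m56: -11000,11100-
  m57: 11-001,111-01,11100-
  m61: -11101,111-01
  m62: --1110 ←essential
Essential: --0010, --1110, -10001, 0-0100, 00-10-, 01101-, 10--10, 1000--, 101-1-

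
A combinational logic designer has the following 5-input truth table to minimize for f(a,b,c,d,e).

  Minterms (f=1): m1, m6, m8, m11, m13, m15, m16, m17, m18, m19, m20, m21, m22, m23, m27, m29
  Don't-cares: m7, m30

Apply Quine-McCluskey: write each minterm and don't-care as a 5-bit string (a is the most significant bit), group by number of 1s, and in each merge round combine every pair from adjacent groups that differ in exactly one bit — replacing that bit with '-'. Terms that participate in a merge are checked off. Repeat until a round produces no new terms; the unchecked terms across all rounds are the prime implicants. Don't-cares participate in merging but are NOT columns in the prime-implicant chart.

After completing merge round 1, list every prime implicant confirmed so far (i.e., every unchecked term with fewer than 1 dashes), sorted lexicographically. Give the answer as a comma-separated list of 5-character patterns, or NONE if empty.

[col 0] 00001*, 00110*, 00111*, 01000, 01011*, 01101*, 01111*, 10000*, 10001*, 10010*, 10011*, 10100*, 10101*, 10110*, 10111*, 11011*, 11101*, 11110*
[col 1] -0001, -0110*, -0111*, -1011, -1101, 0-111, 0011-*, 01-11, 011-1, 1-011, 1-101, 1-110, 10-00*, 10-01*, 10-10*, 10-11*, 100-0*, 100-1*, 1000-*, 1001-*, 101-0*, 101-1*, 1010-*, 1011-*
[col 2] -011-, 10--0*, 10--1*, 10-0-*, 10-1-*, 100--*, 101--*
[col 3] 10---
Prime implicants: -0001, -011-, -1011, -1101, 0-111, 01-11, 01000, 011-1, 1-011, 1-101, 1-110, 10---

01000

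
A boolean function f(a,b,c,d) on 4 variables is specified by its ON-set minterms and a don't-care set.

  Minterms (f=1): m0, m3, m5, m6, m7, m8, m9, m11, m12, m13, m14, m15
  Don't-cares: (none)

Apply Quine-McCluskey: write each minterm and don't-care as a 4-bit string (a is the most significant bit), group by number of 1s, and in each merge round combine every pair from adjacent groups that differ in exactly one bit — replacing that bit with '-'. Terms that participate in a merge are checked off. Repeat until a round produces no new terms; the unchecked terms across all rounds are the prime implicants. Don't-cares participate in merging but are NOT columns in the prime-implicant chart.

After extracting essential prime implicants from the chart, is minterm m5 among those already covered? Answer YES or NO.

[col 0] 0000*, 0011*, 0101*, 0110*, 0111*, 1000*, 1001*, 1011*, 1100*, 1101*, 1110*, 1111*
[col 1] -000, -011*, -101*, -110*, -111*, 0-11*, 01-1*, 011-*, 1-00*, 1-01*, 1-11*, 10-1*, 100-*, 11-0*, 11-1*, 110-*, 111-*
[col 2] --11, -1-1, -11-, 1--1, 1-0-, 11--
Prime implicants: --11, -000, -1-1, -11-, 1--1, 1-0-, 11--
PI chart (minterm → PIs covering it):
  0 | -000  (sole → essential)
  3 | --11  (sole → essential)
  5 | -1-1  (sole → essential)
  6 | -11-  (sole → essential)
  7 | --11,-1-1,-11-
  8 | -000,1-0-
  9 | 1--1,1-0-
  11 | --11,1--1
  12 | 1-0-,11--
  13 | -1-1,1--1,1-0-,11--
  14 | -11-,11--
  15 | --11,-1-1,-11-,1--1,11--
Essential prime implicants: --11, -000, -1-1, -11-

YES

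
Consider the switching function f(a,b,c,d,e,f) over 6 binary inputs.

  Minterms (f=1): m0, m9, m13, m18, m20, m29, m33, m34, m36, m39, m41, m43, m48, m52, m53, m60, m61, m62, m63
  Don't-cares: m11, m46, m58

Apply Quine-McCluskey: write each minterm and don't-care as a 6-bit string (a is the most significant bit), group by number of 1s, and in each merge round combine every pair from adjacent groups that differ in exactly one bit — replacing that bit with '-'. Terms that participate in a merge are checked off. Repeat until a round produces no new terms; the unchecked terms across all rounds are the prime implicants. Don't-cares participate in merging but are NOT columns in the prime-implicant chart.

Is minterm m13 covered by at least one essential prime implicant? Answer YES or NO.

NO

Round 0: 000000 001001✓ 001011✓ 001101✓ 010010 010100✓ 011101✓ 100001✓ 100010 100100✓ 100111 101001✓ 101011✓ 101110✓ 110000✓ 110100✓ 110101✓ 111010✓ 111100✓ 111101✓ 111110✓ 111111✓
Round 1: -01001✓ -01011✓ -10100 -11101 0-1101 001-01 0010-1✓ 1-0100 1-1110 10-001 1010-1✓ 11-100✓ 11-101✓ 110-00 11010-✓ 111-10 1111-0✓ 1111-1✓ 11110-✓ 11111-✓
Round 2: -010-1 11-10- 1111--
PIs = {-010-1, -10100, -11101, 0-1101, 000000, 001-01, 010010, 1-0100, 1-1110, 10-001, 100010, 100111, 11-10-, 110-00, 111-10, 1111--}
Coverage chart:
  m0: 000000 ←essential
  m9: -010-1,001-01
  m13: 0-1101,001-01
  m18: 010010 ←essential
  m20: -10100 ←essential
  m29: -11101,0-1101
  m33: 10-001 ←essential
  m34: 100010 ←essential
  m36: 1-0100 ←essential
  m39: 100111 ←essential
  m41: -010-1,10-001
  m43: -010-1 ←essential
  m48: 110-00 ←essential
  m52: -10100,1-0100,11-10-,110-00
  m53: 11-10- ←essential
  m60: 11-10-,1111--
  m61: -11101,11-10-,1111--
  m62: 1-1110,111-10,1111--
  m63: 1111-- ←essential
Essential: -010-1, -10100, 000000, 010010, 1-0100, 10-001, 100010, 100111, 11-10-, 110-00, 1111--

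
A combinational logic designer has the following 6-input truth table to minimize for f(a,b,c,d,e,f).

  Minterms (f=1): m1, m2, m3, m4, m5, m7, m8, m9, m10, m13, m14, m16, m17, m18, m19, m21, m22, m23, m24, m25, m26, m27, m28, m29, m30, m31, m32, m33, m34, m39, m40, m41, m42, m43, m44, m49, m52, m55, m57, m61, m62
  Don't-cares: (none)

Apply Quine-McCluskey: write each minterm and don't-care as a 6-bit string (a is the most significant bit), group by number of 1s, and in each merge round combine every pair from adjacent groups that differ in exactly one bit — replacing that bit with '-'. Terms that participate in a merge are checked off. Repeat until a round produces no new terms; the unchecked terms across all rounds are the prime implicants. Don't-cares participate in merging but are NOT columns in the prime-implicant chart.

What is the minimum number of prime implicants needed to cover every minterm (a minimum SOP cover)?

[col 0] 000001*, 000010*, 000011*, 000100*, 000101*, 000111*, 001000*, 001001*, 001010*, 001101*, 001110*, 010000*, 010001*, 010010*, 010011*, 010101*, 010110*, 010111*, 011000*, 011001*, 011010*, 011011*, 011100*, 011101*, 011110*, 011111*, 100000*, 100001*, 100010*, 100111*, 101000*, 101001*, 101010*, 101011*, 101100*, 110001*, 110100, 110111*, 111001*, 111101*, 111110*
[col 1] -00001*, -00010*, -00111*, -01000*, -01001*, -01010*, -10001*, -10111*, -11001*, -11101*, -11110, 0-0001*, 0-0010*, 0-0011*, 0-0101*, 0-0111*, 0-1000*, 0-1001*, 0-1010*, 0-1101*, 0-1110*, 00-001*, 00-010*, 00-101*, 000-01*, 000-11*, 0000-1*, 00001-*, 0001-1*, 00010-, 001-01*, 001-10*, 0010-0*, 00100-*, 01-000*, 01-001*, 01-010*, 01-011*, 01-101*, 01-110*, 01-111*, 010-01*, 010-10*, 010-11*, 0100-0*, 0100-1*, 01000-*, 01001-*, 0101-1*, 01011-*, 011-00*, 011-01*, 011-10*, 011-11*, 0110-0*, 0110-1*, 01100-*, 01101-*, 0111-0*, 0111-1*, 01110-*, 01111-*, 1-0001*, 1-0111*, 1-1001*, 10-000*, 10-001*, 10-010*, 1000-0*, 10000-*, 101-00, 1010-0*, 1010-1*, 10100-*, 10101-*, 11-001*, 111-01*
[col 2] --0001*, --0111, --1001*, -0-001*, -0-010, -010-0, -0100-, -1-001*, -11-01, 0--001*, 0--010, 0--101*, 0-0-01*, 0-0-11*, 0-00-1*, 0-001-, 0-01-1*, 0-1-01*, 0-1-10, 0-10-0, 0-100-, 00--01*, 000--1*, 01--01*, 01--10*, 01--11*, 01-0-0*, 01-0-1*, 01-00-*, 01-01-*, 01-1-1*, 01-11-*, 010--1*, 010-1-*, 0100--*, 011--0*, 011--1*, 011-0-*, 011-1-*, 0110--*, 0111--*, 1--001*, 10-0-0, 10-00-, 1010--
[col 3] ---001, 0---01, 0-0--1, 01---1, 01--1-, 01-0--, 011---
Prime implicants: ---001, --0111, -0-010, -010-0, -0100-, -11-01, -11110, 0---01, 0--010, 0-0--1, 0-001-, 0-1-10, 0-10-0, 0-100-, 00010-, 01---1, 01--1-, 01-0--, 011---, 10-0-0, 10-00-, 101-00, 1010--, 110100
PI chart (minterm → PIs covering it):
  1 | ---001,0---01,0-0--1
  2 | -0-010,0--010,0-001-
  3 | 0-0--1,0-001-
  4 | 00010-  (sole → essential)
  5 | 0---01,0-0--1,00010-
  7 | --0111,0-0--1
  8 | -010-0,-0100-,0-10-0,0-100-
  9 | ---001,-0100-,0---01,0-100-
  10 | -0-010,-010-0,0--010,0-1-10,0-10-0
  13 | 0---01  (sole → essential)
  14 | 0-1-10  (sole → essential)
  16 | 01-0--  (sole → essential)
  17 | ---001,0---01,0-0--1,01---1,01-0--
  18 | 0--010,0-001-,01--1-,01-0--
  19 | 0-0--1,0-001-,01---1,01--1-,01-0--
  21 | 0---01,0-0--1,01---1
  22 | 01--1-  (sole → essential)
  23 | --0111,0-0--1,01---1,01--1-
  24 | 0-10-0,0-100-,01-0--,011---
  25 | ---001,-11-01,0---01,0-100-,01---1,01-0--,011---
  26 | 0--010,0-1-10,0-10-0,01--1-,01-0--,011---
  27 | 01---1,01--1-,01-0--,011---
  28 | 011---  (sole → essential)
  29 | -11-01,0---01,01---1,011---
  30 | -11110,0-1-10,01--1-,011---
  31 | 01---1,01--1-,011---
  32 | 10-0-0,10-00-
  33 | ---001,10-00-
  34 | -0-010,10-0-0
  39 | --0111  (sole → essential)
  40 | -010-0,-0100-,10-0-0,10-00-,101-00,1010--
  41 | ---001,-0100-,10-00-,1010--
  42 | -0-010,-010-0,10-0-0,1010--
  43 | 1010--  (sole → essential)
  44 | 101-00  (sole → essential)
  49 | ---001  (sole → essential)
  52 | 110100  (sole → essential)
  55 | --0111  (sole → essential)
  57 | ---001,-11-01
  61 | -11-01  (sole → essential)
  62 | -11110  (sole → essential)
Essential prime implicants: ---001, --0111, -11-01, -11110, 0---01, 0-1-10, 00010-, 01--1-, 01-0--, 011---, 101-00, 1010--, 110100
Petrick residual → -010-0, 0-001-, 10-0-0
Minimum SOP uses 16 PIs: d'e'f + c'def + b'cd'f' + bce'f + bcdef' + a'e'f + a'c'd'e + a'cef' + a'b'c'de' + a'be + a'bd' + a'bc + ab'd'f' + ab'ce'f' + ab'cd' + abc'de'f'

16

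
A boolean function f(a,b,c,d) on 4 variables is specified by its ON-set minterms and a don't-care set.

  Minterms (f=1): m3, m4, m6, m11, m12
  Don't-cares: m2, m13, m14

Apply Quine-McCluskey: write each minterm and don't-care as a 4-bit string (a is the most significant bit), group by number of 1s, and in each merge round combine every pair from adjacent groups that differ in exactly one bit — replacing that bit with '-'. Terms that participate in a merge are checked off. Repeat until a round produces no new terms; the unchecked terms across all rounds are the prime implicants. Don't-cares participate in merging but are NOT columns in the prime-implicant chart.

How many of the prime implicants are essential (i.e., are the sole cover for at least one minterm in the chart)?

[col 0] 0010*, 0011*, 0100*, 0110*, 1011*, 1100*, 1101*, 1110*
[col 1] -011, -100*, -110*, 0-10, 001-, 01-0*, 11-0*, 110-
[col 2] -1-0
Prime implicants: -011, -1-0, 0-10, 001-, 110-
PI chart (minterm → PIs covering it):
  3 | -011,001-
  4 | -1-0  (sole → essential)
  6 | -1-0,0-10
  11 | -011  (sole → essential)
  12 | -1-0,110-
Essential prime implicants: -011, -1-0

2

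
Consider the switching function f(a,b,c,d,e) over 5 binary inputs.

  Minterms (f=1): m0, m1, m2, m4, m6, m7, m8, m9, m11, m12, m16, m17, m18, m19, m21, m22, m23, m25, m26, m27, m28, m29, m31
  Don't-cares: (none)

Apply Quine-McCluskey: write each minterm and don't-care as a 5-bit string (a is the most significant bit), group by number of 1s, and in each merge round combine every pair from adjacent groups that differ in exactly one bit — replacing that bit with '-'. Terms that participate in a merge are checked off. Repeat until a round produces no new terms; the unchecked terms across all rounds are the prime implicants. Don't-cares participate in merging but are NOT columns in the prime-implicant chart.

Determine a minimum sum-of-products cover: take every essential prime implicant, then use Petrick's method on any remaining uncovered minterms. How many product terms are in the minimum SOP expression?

8

size-2^0 implicants → 00000(✓)  00001(✓)  00010(✓)  00100(✓)  00110(✓)  00111(✓)  01000(✓)  01001(✓)  01011(✓)  01100(✓)  10000(✓)  10001(✓)  10010(✓)  10011(✓)  10101(✓)  10110(✓)  10111(✓)  11001(✓)  11010(✓)  11011(✓)  11100(✓)  11101(✓)  11111(✓)
size-2^1 implicants → -0000(✓)  -0001(✓)  -0010(✓)  -0110(✓)  -0111(✓)  -1001(✓)  -1011(✓)  -1100  0-000(✓)  0-001(✓)  0-100(✓)  00-00(✓)  00-10(✓)  000-0(✓)  0000-(✓)  001-0(✓)  0011-(✓)  01-00(✓)  010-1(✓)  0100-(✓)  1-001(✓)  1-010(✓)  1-011(✓)  1-101(✓)  1-111(✓)  10-01(✓)  10-10(✓)  10-11(✓)  100-0(✓)  100-1(✓)  1000-(✓)  1001-(✓)  101-1(✓)  1011-(✓)  11-01(✓)  11-11(✓)  110-1(✓)  1101-(✓)  111-1(✓)  1110-
size-2^2 implicants → --001  -0-10  -00-0  -000-  -011-  -10-1  0--00  0-00-  00--0  1--01(✓)  1--11(✓)  1-0-1(✓)  1-01-  1-1-1(✓)  10--1(✓)  10-1-  100--  11--1(✓)
size-2^3 implicants → 1---1
Unchecked terms (primes): --001, -0-10, -00-0, -000-, -011-, -10-1, -1100, 0--00, 0-00-, 00--0, 1---1, 1-01-, 10-1-, 100--, 1110-
Minterm coverage:
  m0 ⊆ -00-0,-000-,0--00,0-00-,00--0
  m1 ⊆ --001,-000-,0-00-
  m2 ⊆ -0-10,-00-0,00--0
  m4 ⊆ 0--00,00--0
  m6 ⊆ -0-10,-011-,00--0
  m7 ⊆ -011- [E]
  m8 ⊆ 0--00,0-00-
  m9 ⊆ --001,-10-1,0-00-
  m11 ⊆ -10-1 [E]
  m12 ⊆ -1100,0--00
  m16 ⊆ -00-0,-000-,100--
  m17 ⊆ --001,-000-,1---1,100--
  m18 ⊆ -0-10,-00-0,1-01-,10-1-,100--
  m19 ⊆ 1---1,1-01-,10-1-,100--
  m21 ⊆ 1---1 [E]
  m22 ⊆ -0-10,-011-,10-1-
  m23 ⊆ -011-,1---1,10-1-
  m25 ⊆ --001,-10-1,1---1
  m26 ⊆ 1-01- [E]
  m27 ⊆ -10-1,1---1,1-01-
  m28 ⊆ -1100,1110-
  m29 ⊆ 1---1,1110-
  m31 ⊆ 1---1 [E]
E = {-011-, -10-1, 1---1, 1-01-}
Petrick residual → --001, -00-0, -1100, 0--00
Cover = c'd'e + b'c'e' + b'cd + bc'e + bcd'e' + a'd'e' + ae + ac'd  |cover|=8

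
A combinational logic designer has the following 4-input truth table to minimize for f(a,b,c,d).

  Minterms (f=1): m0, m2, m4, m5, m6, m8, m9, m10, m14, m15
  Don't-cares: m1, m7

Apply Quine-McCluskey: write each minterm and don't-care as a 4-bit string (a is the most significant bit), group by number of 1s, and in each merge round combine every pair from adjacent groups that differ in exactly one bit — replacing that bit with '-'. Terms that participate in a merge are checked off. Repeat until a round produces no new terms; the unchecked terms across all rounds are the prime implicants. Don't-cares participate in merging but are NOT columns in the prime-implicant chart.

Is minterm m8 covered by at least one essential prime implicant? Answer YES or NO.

[col 0] 0000*, 0001*, 0010*, 0100*, 0101*, 0110*, 0111*, 1000*, 1001*, 1010*, 1110*, 1111*
[col 1] -000*, -001*, -010*, -110*, -111*, 0-00*, 0-01*, 0-10*, 00-0*, 000-*, 01-0*, 01-1*, 010-*, 011-*, 1-10*, 10-0*, 100-*, 111-*
[col 2] --10, -0-0, -00-, -11-, 0--0, 0-0-, 01--
Prime implicants: --10, -0-0, -00-, -11-, 0--0, 0-0-, 01--
PI chart (minterm → PIs covering it):
  0 | -0-0,-00-,0--0,0-0-
  2 | --10,-0-0,0--0
  4 | 0--0,0-0-,01--
  5 | 0-0-,01--
  6 | --10,-11-,0--0,01--
  8 | -0-0,-00-
  9 | -00-  (sole → essential)
  10 | --10,-0-0
  14 | --10,-11-
  15 | -11-  (sole → essential)
Essential prime implicants: -00-, -11-

YES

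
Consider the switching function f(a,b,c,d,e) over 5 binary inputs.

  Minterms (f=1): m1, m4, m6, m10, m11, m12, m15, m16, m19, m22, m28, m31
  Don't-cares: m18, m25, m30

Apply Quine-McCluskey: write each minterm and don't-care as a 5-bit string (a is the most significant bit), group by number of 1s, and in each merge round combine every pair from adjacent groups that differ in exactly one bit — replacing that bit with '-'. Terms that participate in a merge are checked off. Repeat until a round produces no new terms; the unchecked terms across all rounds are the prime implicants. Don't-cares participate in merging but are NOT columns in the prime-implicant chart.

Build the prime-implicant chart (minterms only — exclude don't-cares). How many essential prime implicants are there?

4

size-2^0 implicants → 00001  00100(✓)  00110(✓)  01010(✓)  01011(✓)  01100(✓)  01111(✓)  10000(✓)  10010(✓)  10011(✓)  10110(✓)  11001  11100(✓)  11110(✓)  11111(✓)
size-2^1 implicants → -0110  -1100  -1111  0-100  001-0  01-11  0101-  1-110  10-10  100-0  1001-  111-0  1111-
Unchecked terms (primes): -0110, -1100, -1111, 0-100, 00001, 001-0, 01-11, 0101-, 1-110, 10-10, 100-0, 1001-, 11001, 111-0, 1111-
Minterm coverage:
  m1 ⊆ 00001 [E]
  m4 ⊆ 0-100,001-0
  m6 ⊆ -0110,001-0
  m10 ⊆ 0101- [E]
  m11 ⊆ 01-11,0101-
  m12 ⊆ -1100,0-100
  m15 ⊆ -1111,01-11
  m16 ⊆ 100-0 [E]
  m19 ⊆ 1001- [E]
  m22 ⊆ -0110,1-110,10-10
  m28 ⊆ -1100,111-0
  m31 ⊆ -1111,1111-
E = {00001, 0101-, 100-0, 1001-}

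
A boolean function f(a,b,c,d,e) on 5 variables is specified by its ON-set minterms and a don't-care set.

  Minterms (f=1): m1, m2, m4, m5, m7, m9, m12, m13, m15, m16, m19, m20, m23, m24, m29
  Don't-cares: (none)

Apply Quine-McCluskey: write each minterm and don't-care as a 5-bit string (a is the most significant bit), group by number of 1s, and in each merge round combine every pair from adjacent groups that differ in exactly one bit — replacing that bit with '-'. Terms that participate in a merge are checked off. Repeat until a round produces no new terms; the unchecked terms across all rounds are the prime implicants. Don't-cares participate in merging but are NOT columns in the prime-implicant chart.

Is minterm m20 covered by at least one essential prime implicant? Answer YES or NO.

NO

size-2^0 implicants → 00001(✓)  00010  00100(✓)  00101(✓)  00111(✓)  01001(✓)  01100(✓)  01101(✓)  01111(✓)  10000(✓)  10011(✓)  10100(✓)  10111(✓)  11000(✓)  11101(✓)
size-2^1 implicants → -0100  -0111  -1101  0-001(✓)  0-100(✓)  0-101(✓)  0-111(✓)  00-01(✓)  001-1(✓)  0010-(✓)  01-01(✓)  011-1(✓)  0110-(✓)  1-000  10-00  10-11
size-2^2 implicants → 0--01  0-1-1  0-10-
Unchecked terms (primes): -0100, -0111, -1101, 0--01, 0-1-1, 0-10-, 00010, 1-000, 10-00, 10-11
Minterm coverage:
  m1 ⊆ 0--01 [E]
  m2 ⊆ 00010 [E]
  m4 ⊆ -0100,0-10-
  m5 ⊆ 0--01,0-1-1,0-10-
  m7 ⊆ -0111,0-1-1
  m9 ⊆ 0--01 [E]
  m12 ⊆ 0-10- [E]
  m13 ⊆ -1101,0--01,0-1-1,0-10-
  m15 ⊆ 0-1-1 [E]
  m16 ⊆ 1-000,10-00
  m19 ⊆ 10-11 [E]
  m20 ⊆ -0100,10-00
  m23 ⊆ -0111,10-11
  m24 ⊆ 1-000 [E]
  m29 ⊆ -1101 [E]
E = {-1101, 0--01, 0-1-1, 0-10-, 00010, 1-000, 10-11}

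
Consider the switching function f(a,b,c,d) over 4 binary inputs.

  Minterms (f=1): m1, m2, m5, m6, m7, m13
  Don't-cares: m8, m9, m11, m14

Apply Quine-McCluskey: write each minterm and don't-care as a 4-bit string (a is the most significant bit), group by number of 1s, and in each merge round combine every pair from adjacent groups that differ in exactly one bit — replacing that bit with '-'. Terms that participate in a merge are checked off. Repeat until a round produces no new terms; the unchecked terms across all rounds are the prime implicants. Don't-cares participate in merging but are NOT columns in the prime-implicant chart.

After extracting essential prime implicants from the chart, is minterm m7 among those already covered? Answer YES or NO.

NO

Round 0: 0001✓ 0010✓ 0101✓ 0110✓ 0111✓ 1000✓ 1001✓ 1011✓ 1101✓ 1110✓
Round 1: -001✓ -101✓ -110 0-01✓ 0-10 01-1 011- 1-01✓ 10-1 100-
Round 2: --01
PIs = {--01, -110, 0-10, 01-1, 011-, 10-1, 100-}
Coverage chart:
  m1: --01 ←essential
  m2: 0-10 ←essential
  m5: --01,01-1
  m6: -110,0-10,011-
  m7: 01-1,011-
  m13: --01 ←essential
Essential: --01, 0-10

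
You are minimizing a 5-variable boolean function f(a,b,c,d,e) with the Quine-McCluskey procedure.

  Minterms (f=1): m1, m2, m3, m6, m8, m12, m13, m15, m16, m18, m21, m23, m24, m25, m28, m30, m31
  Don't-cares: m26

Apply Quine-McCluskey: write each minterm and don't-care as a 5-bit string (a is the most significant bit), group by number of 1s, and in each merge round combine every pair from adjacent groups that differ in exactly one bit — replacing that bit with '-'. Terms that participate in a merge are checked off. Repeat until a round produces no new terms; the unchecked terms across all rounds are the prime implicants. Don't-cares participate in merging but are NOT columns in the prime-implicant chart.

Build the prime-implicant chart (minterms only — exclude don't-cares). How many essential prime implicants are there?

6

Round 0: 00001✓ 00010✓ 00011✓ 00110✓ 01000✓ 01100✓ 01101✓ 01111✓ 10000✓ 10010✓ 10101✓ 10111✓ 11000✓ 11001✓ 11010✓ 11100✓ 11110✓ 11111✓
Round 1: -0010 -1000✓ -1100✓ -1111 00-10 000-1 0001- 01-00✓ 011-1 0110- 1-000✓ 1-010✓ 1-111 100-0✓ 101-1 11-00✓ 11-10✓ 110-0✓ 1100- 111-0✓ 1111-
Round 2: -1-00 1-0-0 11--0
PIs = {-0010, -1-00, -1111, 00-10, 000-1, 0001-, 011-1, 0110-, 1-0-0, 1-111, 101-1, 11--0, 1100-, 1111-}
Coverage chart:
  m1: 000-1 ←essential
  m2: -0010,00-10,0001-
  m3: 000-1,0001-
  m6: 00-10 ←essential
  m8: -1-00 ←essential
  m12: -1-00,0110-
  m13: 011-1,0110-
  m15: -1111,011-1
  m16: 1-0-0 ←essential
  m18: -0010,1-0-0
  m21: 101-1 ←essential
  m23: 1-111,101-1
  m24: -1-00,1-0-0,11--0,1100-
  m25: 1100- ←essential
  m28: -1-00,11--0
  m30: 11--0,1111-
  m31: -1111,1-111,1111-
Essential: -1-00, 00-10, 000-1, 1-0-0, 101-1, 1100-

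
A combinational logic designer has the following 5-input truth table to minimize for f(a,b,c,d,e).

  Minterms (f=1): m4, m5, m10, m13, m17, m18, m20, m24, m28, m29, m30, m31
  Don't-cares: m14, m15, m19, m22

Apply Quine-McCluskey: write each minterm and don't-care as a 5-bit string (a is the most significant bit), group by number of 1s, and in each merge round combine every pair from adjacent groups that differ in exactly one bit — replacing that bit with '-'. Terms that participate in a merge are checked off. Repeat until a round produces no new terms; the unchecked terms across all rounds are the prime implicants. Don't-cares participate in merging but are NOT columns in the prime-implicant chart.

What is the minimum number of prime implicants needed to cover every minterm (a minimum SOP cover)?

7

size-2^0 implicants → 00100(✓)  00101(✓)  01010(✓)  01101(✓)  01110(✓)  01111(✓)  10001(✓)  10010(✓)  10011(✓)  10100(✓)  10110(✓)  11000(✓)  11100(✓)  11101(✓)  11110(✓)  11111(✓)
size-2^1 implicants → -0100  -1101(✓)  -1110(✓)  -1111(✓)  0-101  0010-  01-10  011-1(✓)  0111-(✓)  1-100(✓)  1-110(✓)  10-10  100-1  1001-  101-0(✓)  11-00  111-0(✓)  111-1(✓)  1110-(✓)  1111-(✓)
size-2^2 implicants → -11-1  -111-  1-1-0  111--
Unchecked terms (primes): -0100, -11-1, -111-, 0-101, 0010-, 01-10, 1-1-0, 10-10, 100-1, 1001-, 11-00, 111--
Minterm coverage:
  m4 ⊆ -0100,0010-
  m5 ⊆ 0-101,0010-
  m10 ⊆ 01-10 [E]
  m13 ⊆ -11-1,0-101
  m17 ⊆ 100-1 [E]
  m18 ⊆ 10-10,1001-
  m20 ⊆ -0100,1-1-0
  m24 ⊆ 11-00 [E]
  m28 ⊆ 1-1-0,11-00,111--
  m29 ⊆ -11-1,111--
  m30 ⊆ -111-,1-1-0,111--
  m31 ⊆ -11-1,-111-,111--
E = {01-10, 100-1, 11-00}
Petrick residual → -0100, 0-101, 10-10, 111--
Cover = b'cd'e' + a'cd'e + a'bde' + ab'de' + ab'c'e + abd'e' + abc  |cover|=7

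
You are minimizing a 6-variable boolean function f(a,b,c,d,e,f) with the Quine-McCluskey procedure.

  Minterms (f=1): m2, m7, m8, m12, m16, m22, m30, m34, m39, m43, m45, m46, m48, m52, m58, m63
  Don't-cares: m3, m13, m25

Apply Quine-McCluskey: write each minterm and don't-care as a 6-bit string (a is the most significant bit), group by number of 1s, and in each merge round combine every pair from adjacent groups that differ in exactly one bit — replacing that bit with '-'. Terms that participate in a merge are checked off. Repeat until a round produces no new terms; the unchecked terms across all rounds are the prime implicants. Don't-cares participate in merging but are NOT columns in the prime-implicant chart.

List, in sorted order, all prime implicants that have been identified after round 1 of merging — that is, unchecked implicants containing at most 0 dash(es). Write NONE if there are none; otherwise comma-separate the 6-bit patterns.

Round 0: 000010✓ 000011✓ 000111✓ 001000✓ 001100✓ 001101✓ 010000✓ 010110✓ 011001 011110✓ 100010✓ 100111✓ 101011 101101✓ 101110 110000✓ 110100✓ 111010 111111
Round 1: -00010 -00111 -01101 -10000 000-11 00001- 001-00 00110- 01-110 110-00
PIs = {-00010, -00111, -01101, -10000, 000-11, 00001-, 001-00, 00110-, 01-110, 011001, 101011, 101110, 110-00, 111010, 111111}

011001, 101011, 101110, 111010, 111111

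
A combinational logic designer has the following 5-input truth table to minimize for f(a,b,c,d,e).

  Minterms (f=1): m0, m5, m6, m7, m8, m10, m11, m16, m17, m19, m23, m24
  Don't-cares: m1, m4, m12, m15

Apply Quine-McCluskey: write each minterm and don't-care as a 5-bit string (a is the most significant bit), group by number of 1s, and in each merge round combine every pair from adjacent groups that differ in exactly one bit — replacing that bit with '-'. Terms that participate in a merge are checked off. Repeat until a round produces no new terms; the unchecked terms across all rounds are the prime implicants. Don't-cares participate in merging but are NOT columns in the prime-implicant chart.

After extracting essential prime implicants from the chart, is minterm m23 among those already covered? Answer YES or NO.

size-2^0 implicants → 00000(✓)  00001(✓)  00100(✓)  00101(✓)  00110(✓)  00111(✓)  01000(✓)  01010(✓)  01011(✓)  01100(✓)  01111(✓)  10000(✓)  10001(✓)  10011(✓)  10111(✓)  11000(✓)
size-2^1 implicants → -0000(✓)  -0001(✓)  -0111  -1000(✓)  0-000(✓)  0-100(✓)  0-111  00-00(✓)  00-01(✓)  0000-(✓)  001-0(✓)  001-1(✓)  0010-(✓)  0011-(✓)  01-00(✓)  01-11  010-0  0101-  1-000(✓)  10-11  100-1  1000-(✓)
size-2^2 implicants → --000  -000-  0--00  00-0-  001--
Unchecked terms (primes): --000, -000-, -0111, 0--00, 0-111, 00-0-, 001--, 01-11, 010-0, 0101-, 10-11, 100-1
Minterm coverage:
  m0 ⊆ --000,-000-,0--00,00-0-
  m5 ⊆ 00-0-,001--
  m6 ⊆ 001-- [E]
  m7 ⊆ -0111,0-111,001--
  m8 ⊆ --000,0--00,010-0
  m10 ⊆ 010-0,0101-
  m11 ⊆ 01-11,0101-
  m16 ⊆ --000,-000-
  m17 ⊆ -000-,100-1
  m19 ⊆ 10-11,100-1
  m23 ⊆ -0111,10-11
  m24 ⊆ --000 [E]
E = {--000, 001--}

NO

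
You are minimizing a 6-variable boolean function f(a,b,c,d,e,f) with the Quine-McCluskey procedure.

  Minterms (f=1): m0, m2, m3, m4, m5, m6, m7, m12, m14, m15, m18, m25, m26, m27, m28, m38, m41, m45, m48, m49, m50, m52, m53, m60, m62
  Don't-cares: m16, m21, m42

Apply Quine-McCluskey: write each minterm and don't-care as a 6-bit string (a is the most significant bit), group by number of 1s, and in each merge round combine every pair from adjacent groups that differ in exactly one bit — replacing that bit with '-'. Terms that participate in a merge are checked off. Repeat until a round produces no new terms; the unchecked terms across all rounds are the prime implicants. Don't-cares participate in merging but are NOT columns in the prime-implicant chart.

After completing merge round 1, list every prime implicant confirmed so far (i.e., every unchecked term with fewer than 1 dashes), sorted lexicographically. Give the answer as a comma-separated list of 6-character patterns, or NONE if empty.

101010

[col 0] 000000*, 000010*, 000011*, 000100*, 000101*, 000110*, 000111*, 001100*, 001110*, 001111*, 010000*, 010010*, 010101*, 011001*, 011010*, 011011*, 011100*, 100110*, 101001*, 101010, 101101*, 110000*, 110001*, 110010*, 110100*, 110101*, 111100*, 111110*
[col 1] -00110, -10000*, -10010*, -10101, -11100, 0-0000*, 0-0010*, 0-0101, 0-1100, 00-100*, 00-110*, 00-111*, 000-00*, 000-10*, 000-11*, 0000-0*, 00001-*, 0001-0*, 0001-1*, 00010-*, 00011-*, 0011-0*, 00111-*, 01-010, 0100-0*, 0110-1, 01101-, 101-01, 11-100, 110-00*, 110-01*, 1100-0*, 11000-*, 11010-*, 1111-0
[col 2] -100-0, 0-00-0, 00-1-0, 00-11-, 000--0, 000-1-, 0001--, 110-0-
Prime implicants: -00110, -100-0, -10101, -11100, 0-00-0, 0-0101, 0-1100, 00-1-0, 00-11-, 000--0, 000-1-, 0001--, 01-010, 0110-1, 01101-, 101-01, 101010, 11-100, 110-0-, 1111-0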